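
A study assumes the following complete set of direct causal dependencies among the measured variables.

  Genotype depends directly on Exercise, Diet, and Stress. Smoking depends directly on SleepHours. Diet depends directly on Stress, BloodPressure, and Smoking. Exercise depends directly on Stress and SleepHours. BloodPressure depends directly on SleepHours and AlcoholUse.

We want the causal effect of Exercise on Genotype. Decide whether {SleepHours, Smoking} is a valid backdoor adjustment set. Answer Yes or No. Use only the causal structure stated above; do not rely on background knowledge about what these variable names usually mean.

Backdoor paths from Exercise to Genotype (paths whose first edge points into Exercise):
  P1: Exercise <- SleepHours -> BloodPressure -> Diet <- Stress -> Genotype
  P2: Exercise <- SleepHours -> BloodPressure -> Diet -> Genotype
  P3: Exercise <- SleepHours -> Smoking -> Diet <- Stress -> Genotype
  P4: Exercise <- SleepHours -> Smoking -> Diet -> Genotype
  P5: Exercise <- Stress -> Diet -> Genotype
  P6: Exercise <- Stress -> Genotype
Condition 1 (no descendant of Exercise in the set): holds — descendants of Exercise are {Genotype}; none are in {SleepHours, Smoking}.
Condition 2 (every backdoor path blocked by {SleepHours, Smoking}):
  P1: blocked at fork node SleepHours ∈ conditioning set.
  P2: blocked at fork node SleepHours ∈ conditioning set.
  P3: blocked at fork node SleepHours ∈ conditioning set.
  P4: blocked at fork node SleepHours ∈ conditioning set.
  P5: open — no interior node is in the conditioning set.
  P6: open — no interior node is in the conditioning set.
{SleepHours, Smoking} does not satisfy the backdoor criterion.

No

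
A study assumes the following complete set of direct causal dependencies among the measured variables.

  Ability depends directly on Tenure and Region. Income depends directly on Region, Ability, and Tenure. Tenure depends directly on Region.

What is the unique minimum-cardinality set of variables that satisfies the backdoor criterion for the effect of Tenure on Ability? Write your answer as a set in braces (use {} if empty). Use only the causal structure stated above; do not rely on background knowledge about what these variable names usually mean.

Variables eligible for adjustment (non-descendants of Tenure, excluding Tenure and Ability): {Region}.
Backdoor paths from Tenure to Ability:
  P1: Tenure <- Region -> Ability
  P2: Tenure <- Region -> Income <- Ability
The empty set is not sufficient: P1 (Tenure <- Region -> Ability) has no collider blocking it and no conditioned non-collider, so it is open.
Try {Region}:
  P1: blocked at fork node Region ∈ conditioning set.
  P2: blocked at fork node Region ∈ conditioning set.
{Region} contains no descendant of Tenure and blocks every backdoor path.
{Region} is the unique smallest valid adjustment set.

{Region}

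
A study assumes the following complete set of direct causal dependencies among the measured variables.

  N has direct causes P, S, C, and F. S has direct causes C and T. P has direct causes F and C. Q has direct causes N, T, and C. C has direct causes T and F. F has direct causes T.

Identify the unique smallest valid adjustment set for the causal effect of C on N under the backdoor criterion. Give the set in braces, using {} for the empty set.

{F, T}

Variables eligible for adjustment (non-descendants of C, excluding C and N): {F, T}.
Backdoor paths from C to N:
  P1: C <- T -> F -> P -> N
  P2: C <- T -> F -> N
  P3: C <- T -> S -> N
  P4: C <- T -> Q <- N
  P5: C <- F <- T -> S -> N
  P6: C <- F <- T -> Q <- N
  P7: C <- F -> P -> N
  P8: C <- F -> N
The empty set is not sufficient: P1 (C <- T -> F -> P -> N) has no collider blocking it and no conditioned non-collider, so it is open.
Try {F, T}:
  P1: blocked at fork node T ∈ conditioning set.
  P2: blocked at fork node T ∈ conditioning set.
  P3: blocked at fork node T ∈ conditioning set.
  P4: blocked at fork node T ∈ conditioning set.
  P5: blocked at chain node F ∈ conditioning set.
  P6: blocked at chain node F ∈ conditioning set.
  P7: blocked at fork node F ∈ conditioning set.
  P8: blocked at fork node F ∈ conditioning set.
{F, T} contains no descendant of C and blocks every backdoor path.
Every element of {F, T} is needed (dropping F leaves P7 open; dropping T leaves P3 open), so no proper subset is valid.
Among all size-2 subsets of the eligible variables, only {F, T} blocks every backdoor path, so it is the unique smallest valid adjustment set.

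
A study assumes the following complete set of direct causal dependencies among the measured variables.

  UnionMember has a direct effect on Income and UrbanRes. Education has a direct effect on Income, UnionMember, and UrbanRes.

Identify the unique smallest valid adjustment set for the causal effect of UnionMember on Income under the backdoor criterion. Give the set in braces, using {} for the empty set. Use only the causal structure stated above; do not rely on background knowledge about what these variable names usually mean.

{Education}

Variables eligible for adjustment (non-descendants of UnionMember, excluding UnionMember and Income): {Education}.
Backdoor paths from UnionMember to Income:
  P1: UnionMember <- Education -> Income
The empty set is not sufficient: P1 (UnionMember <- Education -> Income) has no collider blocking it and no conditioned non-collider, so it is open.
Try {Education}:
  P1: blocked at fork node Education ∈ conditioning set.
{Education} contains no descendant of UnionMember and blocks every backdoor path.
{Education} is the unique smallest valid adjustment set.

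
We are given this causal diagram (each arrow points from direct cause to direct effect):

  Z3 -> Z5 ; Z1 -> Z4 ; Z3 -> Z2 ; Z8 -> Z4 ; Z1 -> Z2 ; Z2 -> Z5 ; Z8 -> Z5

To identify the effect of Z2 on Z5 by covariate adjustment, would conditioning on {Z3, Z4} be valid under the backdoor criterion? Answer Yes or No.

No

Backdoor paths from Z2 to Z5 (paths whose first edge points into Z2):
  P1: Z2 <- Z1 -> Z4 <- Z8 -> Z5
  P2: Z2 <- Z3 -> Z5
Condition 1 (no descendant of Z2 in the set): holds — descendants of Z2 are {Z5}; none are in {Z3, Z4}.
Condition 2 (every backdoor path blocked by {Z3, Z4}):
  P1: open — collider(s) Z4 are conditioned on (or have a conditioned descendant) and no non-collider on the path is in the set.
  P2: blocked at fork node Z3 ∈ conditioning set.
{Z3, Z4} does not satisfy the backdoor criterion.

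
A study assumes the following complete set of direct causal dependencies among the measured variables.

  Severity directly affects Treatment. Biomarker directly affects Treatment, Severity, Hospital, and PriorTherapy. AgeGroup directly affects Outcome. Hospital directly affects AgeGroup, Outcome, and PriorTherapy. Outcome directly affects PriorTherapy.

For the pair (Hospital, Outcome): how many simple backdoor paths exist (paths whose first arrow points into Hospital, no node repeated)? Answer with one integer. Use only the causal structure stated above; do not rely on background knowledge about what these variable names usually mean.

1

A backdoor path from Hospital to Outcome is any simple undirected path whose first edge points into Hospital (i.e. leaves Hospital via a parent).
Parents of Hospital: {Biomarker}.
Enumerating:
  P1: Hospital <- Biomarker -> PriorTherapy <- Outcome
That exhausts the simple backdoor paths. Count: 1.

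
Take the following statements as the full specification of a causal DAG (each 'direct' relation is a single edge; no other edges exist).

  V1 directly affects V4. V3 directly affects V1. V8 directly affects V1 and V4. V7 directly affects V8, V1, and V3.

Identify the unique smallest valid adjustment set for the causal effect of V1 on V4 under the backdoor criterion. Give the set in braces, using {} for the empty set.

{V8}

Variables eligible for adjustment (non-descendants of V1, excluding V1 and V4): {V3, V7, V8}.
Backdoor paths from V1 to V4:
  P1: V1 <- V7 -> V8 -> V4
  P2: V1 <- V3 <- V7 -> V8 -> V4
  P3: V1 <- V8 -> V4
The empty set is not sufficient: P1 (V1 <- V7 -> V8 -> V4) has no collider blocking it and no conditioned non-collider, so it is open.
Try {V8}:
  P1: blocked at chain node V8 ∈ conditioning set.
  P2: blocked at chain node V8 ∈ conditioning set.
  P3: blocked at fork node V8 ∈ conditioning set.
{V8} contains no descendant of V1 and blocks every backdoor path.
No other singleton works — e.g. {V7} leaves P3 open — so {V8} is the unique smallest valid adjustment set.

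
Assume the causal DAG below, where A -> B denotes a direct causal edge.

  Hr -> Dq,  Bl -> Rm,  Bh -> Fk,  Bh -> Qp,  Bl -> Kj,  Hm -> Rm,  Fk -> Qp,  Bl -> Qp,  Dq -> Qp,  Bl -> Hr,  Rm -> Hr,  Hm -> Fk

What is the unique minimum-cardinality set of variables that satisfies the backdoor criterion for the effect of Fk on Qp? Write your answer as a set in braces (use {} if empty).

{Bh, Hm}

Variables eligible for adjustment (non-descendants of Fk, excluding Fk and Qp): {Bh, Bl, Dq, Hm, Hr, Kj, Rm}.
Backdoor paths from Fk to Qp:
  P1: Fk <- Bh -> Qp
  P2: Fk <- Hm -> Rm <- Bl -> Hr -> Dq -> Qp
  P3: Fk <- Hm -> Rm <- Bl -> Qp
  P4: Fk <- Hm -> Rm -> Hr <- Bl -> Qp
  P5: Fk <- Hm -> Rm -> Hr -> Dq -> Qp
The empty set is not sufficient: P1 (Fk <- Bh -> Qp) has no collider blocking it and no conditioned non-collider, so it is open.
Try {Bh, Hm}:
  P1: blocked at fork node Bh ∈ conditioning set.
  P2: blocked at fork node Hm ∈ conditioning set.
  P3: blocked at fork node Hm ∈ conditioning set.
  P4: blocked at fork node Hm ∈ conditioning set.
  P5: blocked at fork node Hm ∈ conditioning set.
{Bh, Hm} contains no descendant of Fk and blocks every backdoor path.
Every element of {Bh, Hm} is needed (dropping Bh leaves P1 open; dropping Hm leaves P5 open), so no proper subset is valid.
Among all size-2 subsets of the eligible variables, only {Bh, Hm} blocks every backdoor path, so it is the unique smallest valid adjustment set.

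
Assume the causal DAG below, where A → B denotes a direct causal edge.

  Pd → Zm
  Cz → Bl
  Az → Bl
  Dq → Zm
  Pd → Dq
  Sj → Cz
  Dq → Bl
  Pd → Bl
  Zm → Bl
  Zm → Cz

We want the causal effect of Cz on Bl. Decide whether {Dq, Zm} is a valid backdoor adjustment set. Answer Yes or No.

Backdoor paths from Cz to Bl (paths whose first edge points into Cz):
  P1: Cz <- Zm <- Pd -> Dq -> Bl
  P2: Cz <- Zm <- Pd -> Bl
  P3: Cz <- Zm <- Dq <- Pd -> Bl
  P4: Cz <- Zm <- Dq -> Bl
  P5: Cz <- Zm -> Bl
Condition 1 (no descendant of Cz in the set): holds — descendants of Cz are {Bl}; none are in {Dq, Zm}.
Condition 2 (every backdoor path blocked by {Dq, Zm}):
  P1: blocked at chain node Zm ∈ conditioning set.
  P2: blocked at chain node Zm ∈ conditioning set.
  P3: blocked at chain node Zm ∈ conditioning set.
  P4: blocked at chain node Zm ∈ conditioning set.
  P5: blocked at fork node Zm ∈ conditioning set.
{Dq, Zm} satisfies the backdoor criterion.

Yes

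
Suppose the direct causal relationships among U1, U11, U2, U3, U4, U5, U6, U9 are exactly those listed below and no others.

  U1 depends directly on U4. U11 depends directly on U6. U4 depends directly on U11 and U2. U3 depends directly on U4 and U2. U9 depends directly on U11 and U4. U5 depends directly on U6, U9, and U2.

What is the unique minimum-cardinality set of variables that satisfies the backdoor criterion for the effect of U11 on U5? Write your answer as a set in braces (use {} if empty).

Variables eligible for adjustment (non-descendants of U11, excluding U11 and U5): {U2, U6}.
Backdoor paths from U11 to U5:
  P1: U11 <- U6 -> U5
The empty set is not sufficient: P1 (U11 <- U6 -> U5) has no collider blocking it and no conditioned non-collider, so it is open.
Try {U6}:
  P1: blocked at fork node U6 ∈ conditioning set.
{U6} contains no descendant of U11 and blocks every backdoor path.
No other singleton works — e.g. {U2} leaves P1 open — so {U6} is the unique smallest valid adjustment set.

{U6}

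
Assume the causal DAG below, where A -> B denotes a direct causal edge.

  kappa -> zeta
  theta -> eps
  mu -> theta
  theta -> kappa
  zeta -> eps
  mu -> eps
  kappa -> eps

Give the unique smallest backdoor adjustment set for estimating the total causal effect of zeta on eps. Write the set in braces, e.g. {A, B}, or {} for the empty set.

{kappa}

Variables eligible for adjustment (non-descendants of zeta, excluding zeta and eps): {kappa, mu, theta}.
Backdoor paths from zeta to eps:
  P1: zeta <- kappa <- theta <- mu -> eps
  P2: zeta <- kappa <- theta -> eps
  P3: zeta <- kappa -> eps
The empty set is not sufficient: P1 (zeta <- kappa <- theta <- mu -> eps) has no collider blocking it and no conditioned non-collider, so it is open.
Try {kappa}:
  P1: blocked at chain node kappa ∈ conditioning set.
  P2: blocked at chain node kappa ∈ conditioning set.
  P3: blocked at fork node kappa ∈ conditioning set.
{kappa} contains no descendant of zeta and blocks every backdoor path.
No other singleton works — e.g. {mu} leaves P2 open — so {kappa} is the unique smallest valid adjustment set.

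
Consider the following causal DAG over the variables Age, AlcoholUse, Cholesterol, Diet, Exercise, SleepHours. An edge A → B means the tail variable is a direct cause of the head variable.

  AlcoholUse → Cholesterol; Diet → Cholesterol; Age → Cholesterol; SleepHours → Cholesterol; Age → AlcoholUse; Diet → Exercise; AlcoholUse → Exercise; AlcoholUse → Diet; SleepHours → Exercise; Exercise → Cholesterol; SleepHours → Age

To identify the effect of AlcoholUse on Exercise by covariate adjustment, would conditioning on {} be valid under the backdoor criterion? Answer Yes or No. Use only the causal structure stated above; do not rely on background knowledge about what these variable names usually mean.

Backdoor paths from AlcoholUse to Exercise (paths whose first edge points into AlcoholUse):
  P1: AlcoholUse <- Age <- SleepHours -> Exercise
  P2: AlcoholUse <- Age <- SleepHours -> Cholesterol <- Diet -> Exercise
  P3: AlcoholUse <- Age <- SleepHours -> Cholesterol <- Exercise
  P4: AlcoholUse <- Age -> Cholesterol <- SleepHours -> Exercise
  P5: AlcoholUse <- Age -> Cholesterol <- Diet -> Exercise
  P6: AlcoholUse <- Age -> Cholesterol <- Exercise
Condition 1 (no descendant of AlcoholUse in the set): holds — descendants of AlcoholUse are {Cholesterol, Diet, Exercise}; none are in {}.
Condition 2 (every backdoor path blocked by {}):
  P1: open — no interior node is in the conditioning set.
  P2: blocked at collider Cholesterol (neither it nor any descendant is in the conditioning set).
  P3: blocked at collider Cholesterol (neither it nor any descendant is in the conditioning set).
  P4: blocked at collider Cholesterol (neither it nor any descendant is in the conditioning set).
  P5: blocked at collider Cholesterol (neither it nor any descendant is in the conditioning set).
  P6: blocked at collider Cholesterol (neither it nor any descendant is in the conditioning set).
{} does not satisfy the backdoor criterion.

No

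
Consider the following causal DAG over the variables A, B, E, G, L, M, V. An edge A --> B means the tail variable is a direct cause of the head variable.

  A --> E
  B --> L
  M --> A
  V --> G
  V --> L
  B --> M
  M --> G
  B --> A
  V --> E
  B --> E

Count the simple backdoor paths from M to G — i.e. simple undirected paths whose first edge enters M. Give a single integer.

3

A backdoor path from M to G is any simple undirected path whose first edge points into M (i.e. leaves M via a parent).
Parents of M: {B}.
Enumerating:
  P1: M <- B -> L <- V -> G
  P2: M <- B -> A -> E <- V -> G
  P3: M <- B -> E <- V -> G
That exhausts the simple backdoor paths. Count: 3.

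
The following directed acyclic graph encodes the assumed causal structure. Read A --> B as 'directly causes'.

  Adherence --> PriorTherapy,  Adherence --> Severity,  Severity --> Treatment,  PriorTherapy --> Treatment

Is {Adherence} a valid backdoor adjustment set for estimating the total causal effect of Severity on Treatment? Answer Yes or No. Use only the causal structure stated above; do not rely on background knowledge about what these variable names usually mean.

Backdoor paths from Severity to Treatment (paths whose first edge points into Severity):
  P1: Severity <- Adherence -> PriorTherapy -> Treatment
Condition 1 (no descendant of Severity in the set): holds — descendants of Severity are {Treatment}; none are in {Adherence}.
Condition 2 (every backdoor path blocked by {Adherence}):
  P1: blocked at fork node Adherence ∈ conditioning set.
{Adherence} satisfies the backdoor criterion.

Yes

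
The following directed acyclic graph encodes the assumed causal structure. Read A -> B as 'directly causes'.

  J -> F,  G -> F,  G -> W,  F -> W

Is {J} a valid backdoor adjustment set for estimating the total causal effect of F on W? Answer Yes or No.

Backdoor paths from F to W (paths whose first edge points into F):
  P1: F <- G -> W
Condition 1 (no descendant of F in the set): holds — descendants of F are {W}; none are in {J}.
Condition 2 (every backdoor path blocked by {J}):
  P1: open — no interior node is in the conditioning set.
{J} does not satisfy the backdoor criterion.

No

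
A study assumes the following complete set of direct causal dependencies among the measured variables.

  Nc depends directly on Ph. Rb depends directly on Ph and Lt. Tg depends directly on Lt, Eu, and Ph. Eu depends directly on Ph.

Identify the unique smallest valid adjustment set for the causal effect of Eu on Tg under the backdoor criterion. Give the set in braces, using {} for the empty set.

{Ph}

Variables eligible for adjustment (non-descendants of Eu, excluding Eu and Tg): {Lt, Nc, Ph, Rb}.
Backdoor paths from Eu to Tg:
  P1: Eu <- Ph -> Tg
  P2: Eu <- Ph -> Rb <- Lt -> Tg
The empty set is not sufficient: P1 (Eu <- Ph -> Tg) has no collider blocking it and no conditioned non-collider, so it is open.
Try {Ph}:
  P1: blocked at fork node Ph ∈ conditioning set.
  P2: blocked at fork node Ph ∈ conditioning set.
{Ph} contains no descendant of Eu and blocks every backdoor path.
No other singleton works — e.g. {Nc} leaves P1 open — so {Ph} is the unique smallest valid adjustment set.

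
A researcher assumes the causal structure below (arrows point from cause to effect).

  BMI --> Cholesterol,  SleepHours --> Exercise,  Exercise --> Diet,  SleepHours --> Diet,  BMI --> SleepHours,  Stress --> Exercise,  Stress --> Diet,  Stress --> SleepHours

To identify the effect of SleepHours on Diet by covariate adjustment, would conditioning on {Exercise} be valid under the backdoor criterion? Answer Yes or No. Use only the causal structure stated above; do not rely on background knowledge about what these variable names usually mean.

Backdoor paths from SleepHours to Diet (paths whose first edge points into SleepHours):
  P1: SleepHours <- Stress -> Exercise -> Diet
  P2: SleepHours <- Stress -> Diet
Condition 1 (no descendant of SleepHours in the set): FAILS — Exercise is a descendant of SleepHours.
Condition 2 (every backdoor path blocked by {Exercise}):
  P1: blocked at chain node Exercise ∈ conditioning set.
  P2: open — no interior node is in the conditioning set.
{Exercise} does not satisfy the backdoor criterion.

No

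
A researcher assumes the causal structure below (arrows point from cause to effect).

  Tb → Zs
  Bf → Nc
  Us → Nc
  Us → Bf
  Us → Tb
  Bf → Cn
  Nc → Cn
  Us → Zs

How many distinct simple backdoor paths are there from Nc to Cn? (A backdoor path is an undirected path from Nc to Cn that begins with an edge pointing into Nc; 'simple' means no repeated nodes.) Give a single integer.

2

A backdoor path from Nc to Cn is any simple undirected path whose first edge points into Nc (i.e. leaves Nc via a parent).
Parents of Nc: {Bf, Us}.
Enumerating:
  P1: Nc <- Us -> Bf -> Cn
  P2: Nc <- Bf -> Cn
That exhausts the simple backdoor paths. Count: 2.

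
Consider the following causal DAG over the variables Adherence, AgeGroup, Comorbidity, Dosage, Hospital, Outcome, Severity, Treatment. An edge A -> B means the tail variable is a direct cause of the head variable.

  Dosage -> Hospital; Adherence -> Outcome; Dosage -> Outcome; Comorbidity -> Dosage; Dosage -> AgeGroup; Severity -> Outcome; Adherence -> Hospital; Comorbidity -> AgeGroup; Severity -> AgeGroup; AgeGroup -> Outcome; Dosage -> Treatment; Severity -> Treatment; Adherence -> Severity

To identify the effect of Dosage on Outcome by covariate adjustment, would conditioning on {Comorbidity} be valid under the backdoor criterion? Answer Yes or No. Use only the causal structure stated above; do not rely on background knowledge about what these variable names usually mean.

Yes

Backdoor paths from Dosage to Outcome (paths whose first edge points into Dosage):
  P1: Dosage <- Comorbidity -> AgeGroup <- Severity <- Adherence -> Outcome
  P2: Dosage <- Comorbidity -> AgeGroup <- Severity -> Outcome
  P3: Dosage <- Comorbidity -> AgeGroup -> Outcome
Condition 1 (no descendant of Dosage in the set): holds — descendants of Dosage are {AgeGroup, Hospital, Outcome, Treatment}; none are in {Comorbidity}.
Condition 2 (every backdoor path blocked by {Comorbidity}):
  P1: blocked at fork node Comorbidity ∈ conditioning set.
  P2: blocked at fork node Comorbidity ∈ conditioning set.
  P3: blocked at fork node Comorbidity ∈ conditioning set.
{Comorbidity} satisfies the backdoor criterion.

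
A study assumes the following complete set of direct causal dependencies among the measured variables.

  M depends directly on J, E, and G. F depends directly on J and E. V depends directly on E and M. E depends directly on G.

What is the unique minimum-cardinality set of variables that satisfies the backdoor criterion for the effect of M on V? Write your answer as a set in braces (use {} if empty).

Variables eligible for adjustment (non-descendants of M, excluding M and V): {E, F, G, J}.
Backdoor paths from M to V:
  P1: M <- J -> F <- E -> V
  P2: M <- G -> E -> V
  P3: M <- E -> V
The empty set is not sufficient: P2 (M <- G -> E -> V) has no collider blocking it and no conditioned non-collider, so it is open.
Try {E}:
  P1: blocked at collider F (neither it nor any descendant is in the conditioning set).
  P2: blocked at chain node E ∈ conditioning set.
  P3: blocked at fork node E ∈ conditioning set.
{E} contains no descendant of M and blocks every backdoor path.
No other singleton works — e.g. {J} leaves P2 open — so {E} is the unique smallest valid adjustment set.

{E}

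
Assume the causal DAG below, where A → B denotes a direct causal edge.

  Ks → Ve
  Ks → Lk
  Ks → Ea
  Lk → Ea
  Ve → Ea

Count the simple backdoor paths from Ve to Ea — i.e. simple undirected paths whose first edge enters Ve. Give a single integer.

A backdoor path from Ve to Ea is any simple undirected path whose first edge points into Ve (i.e. leaves Ve via a parent).
Parents of Ve: {Ks}.
Enumerating:
  P1: Ve <- Ks -> Lk -> Ea
  P2: Ve <- Ks -> Ea
That exhausts the simple backdoor paths. Count: 2.

2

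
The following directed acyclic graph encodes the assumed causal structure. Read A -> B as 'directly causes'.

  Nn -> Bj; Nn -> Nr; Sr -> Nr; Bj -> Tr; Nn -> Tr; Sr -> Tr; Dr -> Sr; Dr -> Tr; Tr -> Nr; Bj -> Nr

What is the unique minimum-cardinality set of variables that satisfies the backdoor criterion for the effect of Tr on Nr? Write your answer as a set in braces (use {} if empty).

Variables eligible for adjustment (non-descendants of Tr, excluding Tr and Nr): {Bj, Dr, Nn, Sr}.
Backdoor paths from Tr to Nr:
  P1: Tr <- Nn -> Bj -> Nr
  P2: Tr <- Nn -> Nr
  P3: Tr <- Dr -> Sr -> Nr
  P4: Tr <- Sr -> Nr
  P5: Tr <- Bj <- Nn -> Nr
  P6: Tr <- Bj -> Nr
The empty set is not sufficient: P1 (Tr <- Nn -> Bj -> Nr) has no collider blocking it and no conditioned non-collider, so it is open.
Try {Bj, Nn, Sr}:
  P1: blocked at fork node Nn ∈ conditioning set.
  P2: blocked at fork node Nn ∈ conditioning set.
  P3: blocked at chain node Sr ∈ conditioning set.
  P4: blocked at fork node Sr ∈ conditioning set.
  P5: blocked at chain node Bj ∈ conditioning set.
  P6: blocked at fork node Bj ∈ conditioning set.
{Bj, Nn, Sr} contains no descendant of Tr and blocks every backdoor path.
Every element of {Bj, Nn, Sr} is needed (dropping Bj leaves P6 open; dropping Nn leaves P2 open; dropping Sr leaves P3 open), so no proper subset is valid.
Among all size-3 subsets of the eligible variables, only {Bj, Nn, Sr} blocks every backdoor path, so it is the unique smallest valid adjustment set.

{Bj, Nn, Sr}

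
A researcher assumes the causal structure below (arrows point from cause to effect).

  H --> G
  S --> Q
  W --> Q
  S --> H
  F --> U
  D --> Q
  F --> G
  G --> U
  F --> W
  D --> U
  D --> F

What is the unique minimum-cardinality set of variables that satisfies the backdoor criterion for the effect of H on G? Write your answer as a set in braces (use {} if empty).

Variables eligible for adjustment (non-descendants of H, excluding H and G): {D, F, Q, S, W}.
Backdoor paths from H to G:
  P1: H <- S -> Q <- D -> F -> G
  P2: H <- S -> Q <- D -> F -> U <- G
  P3: H <- S -> Q <- D -> U <- F -> G
  P4: H <- S -> Q <- D -> U <- G
  P5: H <- S -> Q <- W <- F <- D -> U <- G
  P6: H <- S -> Q <- W <- F -> G
  P7: H <- S -> Q <- W <- F -> U <- G
Each backdoor path contains an unconditioned collider, so every path is already blocked with the empty conditioning set:
  P1: blocked at collider Q (neither it nor any descendant is in the conditioning set).
  P2: blocked at collider Q (neither it nor any descendant is in the conditioning set).
  P3: blocked at collider Q (neither it nor any descendant is in the conditioning set).
  P4: blocked at collider Q (neither it nor any descendant is in the conditioning set).
  P5: blocked at collider Q (neither it nor any descendant is in the conditioning set).
  P6: blocked at collider Q (neither it nor any descendant is in the conditioning set).
  P7: blocked at collider Q (neither it nor any descendant is in the conditioning set).
The empty set is therefore the unique smallest valid set.

{}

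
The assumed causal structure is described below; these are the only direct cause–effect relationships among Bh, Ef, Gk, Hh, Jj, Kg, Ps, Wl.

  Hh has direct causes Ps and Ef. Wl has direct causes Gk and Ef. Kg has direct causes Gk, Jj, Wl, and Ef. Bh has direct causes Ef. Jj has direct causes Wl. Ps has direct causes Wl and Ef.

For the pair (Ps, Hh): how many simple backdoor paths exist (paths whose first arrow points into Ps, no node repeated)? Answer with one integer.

5

A backdoor path from Ps to Hh is any simple undirected path whose first edge points into Ps (i.e. leaves Ps via a parent).
Parents of Ps: {Ef, Wl}.
Enumerating:
  P1: Ps <- Ef -> Hh
  P2: Ps <- Wl <- Ef -> Hh
  P3: Ps <- Wl <- Gk -> Kg <- Ef -> Hh
  P4: Ps <- Wl -> Jj -> Kg <- Ef -> Hh
  P5: Ps <- Wl -> Kg <- Ef -> Hh
That exhausts the simple backdoor paths. Count: 5.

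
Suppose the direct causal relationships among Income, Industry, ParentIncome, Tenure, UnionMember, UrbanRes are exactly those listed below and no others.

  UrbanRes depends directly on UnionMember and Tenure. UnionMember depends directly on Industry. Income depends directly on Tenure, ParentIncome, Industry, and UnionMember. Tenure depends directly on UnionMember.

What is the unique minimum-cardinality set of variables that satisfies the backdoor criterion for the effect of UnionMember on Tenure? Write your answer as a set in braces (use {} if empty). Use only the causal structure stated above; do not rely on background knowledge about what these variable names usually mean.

Variables eligible for adjustment (non-descendants of UnionMember, excluding UnionMember and Tenure): {Industry, ParentIncome}.
Backdoor paths from UnionMember to Tenure:
  P1: UnionMember <- Industry -> Income <- Tenure
Each backdoor path contains an unconditioned collider, so every path is already blocked with the empty conditioning set:
  P1: blocked at collider Income (neither it nor any descendant is in the conditioning set).
The empty set is therefore the unique smallest valid set.

{}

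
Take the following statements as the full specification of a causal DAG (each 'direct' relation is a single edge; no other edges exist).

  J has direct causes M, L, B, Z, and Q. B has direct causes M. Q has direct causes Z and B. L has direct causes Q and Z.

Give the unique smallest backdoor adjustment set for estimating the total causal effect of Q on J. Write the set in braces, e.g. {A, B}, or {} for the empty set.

{B, Z}

Variables eligible for adjustment (non-descendants of Q, excluding Q and J): {B, M, Z}.
Backdoor paths from Q to J:
  P1: Q <- Z -> L -> J
  P2: Q <- Z -> J
  P3: Q <- B <- M -> J
  P4: Q <- B -> J
The empty set is not sufficient: P1 (Q <- Z -> L -> J) has no collider blocking it and no conditioned non-collider, so it is open.
Try {B, Z}:
  P1: blocked at fork node Z ∈ conditioning set.
  P2: blocked at fork node Z ∈ conditioning set.
  P3: blocked at chain node B ∈ conditioning set.
  P4: blocked at fork node B ∈ conditioning set.
{B, Z} contains no descendant of Q and blocks every backdoor path.
Every element of {B, Z} is needed (dropping B leaves P3 open; dropping Z leaves P1 open), so no proper subset is valid.
Among all size-2 subsets of the eligible variables, only {B, Z} blocks every backdoor path, so it is the unique smallest valid adjustment set.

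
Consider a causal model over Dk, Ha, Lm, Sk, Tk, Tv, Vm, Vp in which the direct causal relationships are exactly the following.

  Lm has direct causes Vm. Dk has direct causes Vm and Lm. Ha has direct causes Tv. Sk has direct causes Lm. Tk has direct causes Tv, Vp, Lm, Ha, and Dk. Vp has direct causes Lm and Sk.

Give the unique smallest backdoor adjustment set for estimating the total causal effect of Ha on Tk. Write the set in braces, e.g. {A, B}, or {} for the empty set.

Variables eligible for adjustment (non-descendants of Ha, excluding Ha and Tk): {Dk, Lm, Sk, Tv, Vm, Vp}.
Backdoor paths from Ha to Tk:
  P1: Ha <- Tv -> Tk
The empty set is not sufficient: P1 (Ha <- Tv -> Tk) has no collider blocking it and no conditioned non-collider, so it is open.
Try {Tv}:
  P1: blocked at fork node Tv ∈ conditioning set.
{Tv} contains no descendant of Ha and blocks every backdoor path.
No other singleton works — e.g. {Vm} leaves P1 open — so {Tv} is the unique smallest valid adjustment set.

{Tv}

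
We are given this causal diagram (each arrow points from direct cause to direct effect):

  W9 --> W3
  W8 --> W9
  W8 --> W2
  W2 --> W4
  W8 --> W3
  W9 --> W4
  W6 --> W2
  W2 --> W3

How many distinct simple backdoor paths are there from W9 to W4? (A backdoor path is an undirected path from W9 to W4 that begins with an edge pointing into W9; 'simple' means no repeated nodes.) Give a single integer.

2

A backdoor path from W9 to W4 is any simple undirected path whose first edge points into W9 (i.e. leaves W9 via a parent).
Parents of W9: {W8}.
Enumerating:
  P1: W9 <- W8 -> W2 -> W4
  P2: W9 <- W8 -> W3 <- W2 -> W4
That exhausts the simple backdoor paths. Count: 2.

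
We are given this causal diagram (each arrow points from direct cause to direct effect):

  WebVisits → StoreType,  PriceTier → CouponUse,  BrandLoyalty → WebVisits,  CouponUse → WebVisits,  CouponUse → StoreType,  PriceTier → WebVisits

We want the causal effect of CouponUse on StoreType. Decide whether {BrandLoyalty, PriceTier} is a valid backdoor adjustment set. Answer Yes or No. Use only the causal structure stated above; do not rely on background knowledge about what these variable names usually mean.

Backdoor paths from CouponUse to StoreType (paths whose first edge points into CouponUse):
  P1: CouponUse <- PriceTier -> WebVisits -> StoreType
Condition 1 (no descendant of CouponUse in the set): holds — descendants of CouponUse are {StoreType, WebVisits}; none are in {BrandLoyalty, PriceTier}.
Condition 2 (every backdoor path blocked by {BrandLoyalty, PriceTier}):
  P1: blocked at fork node PriceTier ∈ conditioning set.
{BrandLoyalty, PriceTier} satisfies the backdoor criterion.

Yes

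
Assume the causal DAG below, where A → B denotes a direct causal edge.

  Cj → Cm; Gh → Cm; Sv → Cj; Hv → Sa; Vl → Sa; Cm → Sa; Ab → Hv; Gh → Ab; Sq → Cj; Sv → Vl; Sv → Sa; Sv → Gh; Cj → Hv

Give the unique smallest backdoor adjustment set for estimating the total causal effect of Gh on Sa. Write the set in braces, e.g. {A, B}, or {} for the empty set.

{Sv}

Variables eligible for adjustment (non-descendants of Gh, excluding Gh and Sa): {Cj, Sq, Sv, Vl}.
Backdoor paths from Gh to Sa:
  P1: Gh <- Sv -> Vl -> Sa
  P2: Gh <- Sv -> Cj -> Hv -> Sa
  P3: Gh <- Sv -> Cj -> Cm -> Sa
  P4: Gh <- Sv -> Sa
The empty set is not sufficient: P1 (Gh <- Sv -> Vl -> Sa) has no collider blocking it and no conditioned non-collider, so it is open.
Try {Sv}:
  P1: blocked at fork node Sv ∈ conditioning set.
  P2: blocked at fork node Sv ∈ conditioning set.
  P3: blocked at fork node Sv ∈ conditioning set.
  P4: blocked at fork node Sv ∈ conditioning set.
{Sv} contains no descendant of Gh and blocks every backdoor path.
No other singleton works — e.g. {Sq} leaves P1 open — so {Sv} is the unique smallest valid adjustment set.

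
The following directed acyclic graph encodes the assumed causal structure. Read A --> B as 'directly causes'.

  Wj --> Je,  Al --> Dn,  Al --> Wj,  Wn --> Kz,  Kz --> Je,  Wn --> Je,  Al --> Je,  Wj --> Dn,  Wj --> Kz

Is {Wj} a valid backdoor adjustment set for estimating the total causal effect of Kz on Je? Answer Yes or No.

Backdoor paths from Kz to Je (paths whose first edge points into Kz):
  P1: Kz <- Wj <- Al -> Je
  P2: Kz <- Wj -> Dn <- Al -> Je
  P3: Kz <- Wj -> Je
  P4: Kz <- Wn -> Je
Condition 1 (no descendant of Kz in the set): holds — descendants of Kz are {Je}; none are in {Wj}.
Condition 2 (every backdoor path blocked by {Wj}):
  P1: blocked at chain node Wj ∈ conditioning set.
  P2: blocked at fork node Wj ∈ conditioning set.
  P3: blocked at fork node Wj ∈ conditioning set.
  P4: open — no interior node is in the conditioning set.
{Wj} does not satisfy the backdoor criterion.

No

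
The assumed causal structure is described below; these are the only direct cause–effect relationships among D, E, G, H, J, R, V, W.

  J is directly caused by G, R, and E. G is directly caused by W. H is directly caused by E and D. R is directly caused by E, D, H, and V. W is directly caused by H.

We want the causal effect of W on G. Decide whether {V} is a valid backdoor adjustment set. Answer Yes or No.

Backdoor paths from W to G (paths whose first edge points into W):
  P1: W <- H <- D -> R <- E -> J <- G
  P2: W <- H <- D -> R -> J <- G
  P3: W <- H <- E -> R -> J <- G
  P4: W <- H <- E -> J <- G
  P5: W <- H -> R <- E -> J <- G
  P6: W <- H -> R -> J <- G
Condition 1 (no descendant of W in the set): holds — descendants of W are {G, J}; none are in {V}.
Condition 2 (every backdoor path blocked by {V}):
  P1: blocked at collider R (neither it nor any descendant is in the conditioning set).
  P2: blocked at collider J (neither it nor any descendant is in the conditioning set).
  P3: blocked at collider J (neither it nor any descendant is in the conditioning set).
  P4: blocked at collider J (neither it nor any descendant is in the conditioning set).
  P5: blocked at collider R (neither it nor any descendant is in the conditioning set).
  P6: blocked at collider J (neither it nor any descendant is in the conditioning set).
{V} satisfies the backdoor criterion.

Yes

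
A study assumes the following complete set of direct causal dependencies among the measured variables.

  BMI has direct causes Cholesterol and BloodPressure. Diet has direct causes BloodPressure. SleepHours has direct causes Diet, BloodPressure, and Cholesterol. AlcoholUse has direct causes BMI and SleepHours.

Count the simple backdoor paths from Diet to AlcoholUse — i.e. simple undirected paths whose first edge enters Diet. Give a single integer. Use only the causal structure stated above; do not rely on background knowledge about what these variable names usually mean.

A backdoor path from Diet to AlcoholUse is any simple undirected path whose first edge points into Diet (i.e. leaves Diet via a parent).
Parents of Diet: {BloodPressure}.
Enumerating:
  P1: Diet <- BloodPressure -> BMI <- Cholesterol -> SleepHours -> AlcoholUse
  P2: Diet <- BloodPressure -> BMI -> AlcoholUse
  P3: Diet <- BloodPressure -> SleepHours <- Cholesterol -> BMI -> AlcoholUse
  P4: Diet <- BloodPressure -> SleepHours -> AlcoholUse
That exhausts the simple backdoor paths. Count: 4.

4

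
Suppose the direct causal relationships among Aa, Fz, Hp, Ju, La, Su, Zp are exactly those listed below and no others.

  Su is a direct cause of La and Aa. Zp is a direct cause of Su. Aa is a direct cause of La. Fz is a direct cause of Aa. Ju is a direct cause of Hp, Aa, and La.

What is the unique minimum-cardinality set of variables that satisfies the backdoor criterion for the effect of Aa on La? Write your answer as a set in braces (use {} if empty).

{Ju, Su}

Variables eligible for adjustment (non-descendants of Aa, excluding Aa and La): {Fz, Hp, Ju, Su, Zp}.
Backdoor paths from Aa to La:
  P1: Aa <- Ju -> La
  P2: Aa <- Su -> La
The empty set is not sufficient: P1 (Aa <- Ju -> La) has no collider blocking it and no conditioned non-collider, so it is open.
Try {Ju, Su}:
  P1: blocked at fork node Ju ∈ conditioning set.
  P2: blocked at fork node Su ∈ conditioning set.
{Ju, Su} contains no descendant of Aa and blocks every backdoor path.
Every element of {Ju, Su} is needed (dropping Ju leaves P1 open; dropping Su leaves P2 open), so no proper subset is valid.
Among all size-2 subsets of the eligible variables, only {Ju, Su} blocks every backdoor path, so it is the unique smallest valid adjustment set.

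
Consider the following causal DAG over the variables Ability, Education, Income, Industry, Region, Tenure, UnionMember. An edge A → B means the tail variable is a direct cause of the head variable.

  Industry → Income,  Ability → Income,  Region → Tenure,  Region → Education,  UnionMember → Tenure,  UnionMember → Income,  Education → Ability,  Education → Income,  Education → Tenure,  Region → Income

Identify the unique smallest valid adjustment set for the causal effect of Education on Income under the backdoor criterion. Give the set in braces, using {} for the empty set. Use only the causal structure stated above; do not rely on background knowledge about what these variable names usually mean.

Variables eligible for adjustment (non-descendants of Education, excluding Education and Income): {Industry, Region, UnionMember}.
Backdoor paths from Education to Income:
  P1: Education <- Region -> Tenure <- UnionMember -> Income
  P2: Education <- Region -> Income
The empty set is not sufficient: P2 (Education <- Region -> Income) has no collider blocking it and no conditioned non-collider, so it is open.
Try {Region}:
  P1: blocked at fork node Region ∈ conditioning set.
  P2: blocked at fork node Region ∈ conditioning set.
{Region} contains no descendant of Education and blocks every backdoor path.
No other singleton works — e.g. {UnionMember} leaves P2 open — so {Region} is the unique smallest valid adjustment set.

{Region}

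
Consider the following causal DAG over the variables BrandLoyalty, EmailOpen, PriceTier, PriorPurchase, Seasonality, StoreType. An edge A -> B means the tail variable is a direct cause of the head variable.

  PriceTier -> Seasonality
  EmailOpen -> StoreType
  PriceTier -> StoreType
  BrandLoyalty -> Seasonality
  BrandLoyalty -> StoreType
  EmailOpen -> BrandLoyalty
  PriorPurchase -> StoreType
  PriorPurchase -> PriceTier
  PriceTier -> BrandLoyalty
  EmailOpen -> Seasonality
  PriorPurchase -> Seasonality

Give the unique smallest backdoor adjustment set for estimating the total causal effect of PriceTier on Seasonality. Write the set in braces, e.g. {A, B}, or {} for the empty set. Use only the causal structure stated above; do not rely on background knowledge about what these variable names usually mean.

{PriorPurchase}

Variables eligible for adjustment (non-descendants of PriceTier, excluding PriceTier and Seasonality): {EmailOpen, PriorPurchase}.
Backdoor paths from PriceTier to Seasonality:
  P1: PriceTier <- PriorPurchase -> StoreType <- EmailOpen -> BrandLoyalty -> Seasonality
  P2: PriceTier <- PriorPurchase -> StoreType <- EmailOpen -> Seasonality
  P3: PriceTier <- PriorPurchase -> StoreType <- BrandLoyalty <- EmailOpen -> Seasonality
  P4: PriceTier <- PriorPurchase -> StoreType <- BrandLoyalty -> Seasonality
  P5: PriceTier <- PriorPurchase -> Seasonality
The empty set is not sufficient: P5 (PriceTier <- PriorPurchase -> Seasonality) has no collider blocking it and no conditioned non-collider, so it is open.
Try {PriorPurchase}:
  P1: blocked at fork node PriorPurchase ∈ conditioning set.
  P2: blocked at fork node PriorPurchase ∈ conditioning set.
  P3: blocked at fork node PriorPurchase ∈ conditioning set.
  P4: blocked at fork node PriorPurchase ∈ conditioning set.
  P5: blocked at fork node PriorPurchase ∈ conditioning set.
{PriorPurchase} contains no descendant of PriceTier and blocks every backdoor path.
No other singleton works — e.g. {EmailOpen} leaves P5 open — so {PriorPurchase} is the unique smallest valid adjustment set.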